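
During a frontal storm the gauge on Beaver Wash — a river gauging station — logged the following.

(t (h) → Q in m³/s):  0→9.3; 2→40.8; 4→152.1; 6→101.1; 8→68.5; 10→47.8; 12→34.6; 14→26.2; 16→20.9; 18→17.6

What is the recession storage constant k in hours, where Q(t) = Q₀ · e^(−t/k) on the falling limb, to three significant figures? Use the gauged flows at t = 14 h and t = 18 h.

k ≈ 10.1 h

On the falling limb, Q drops from 26.2 to 17.6 m³/s between t = 14 h and t = 18 h (Δt = 4 h).
k = −Δt / ln(Q₂/Q₁) = −4 / ln(17.6/26.2) = 10.1 h.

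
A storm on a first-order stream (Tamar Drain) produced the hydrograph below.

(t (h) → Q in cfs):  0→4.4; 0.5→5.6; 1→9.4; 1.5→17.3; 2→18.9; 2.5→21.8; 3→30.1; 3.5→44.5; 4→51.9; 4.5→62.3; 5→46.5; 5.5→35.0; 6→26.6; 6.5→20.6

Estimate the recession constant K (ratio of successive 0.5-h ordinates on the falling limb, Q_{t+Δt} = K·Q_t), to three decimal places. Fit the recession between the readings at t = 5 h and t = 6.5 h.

Using the recession-limb readings at t = 5 h and t = 6.5 h: Q falls from 46.5 to 20.6 cfs over 3 intervals.
K = (Q₂/Q₁)^(1/3) = (20.6/46.5)^(1/3) = 0.762.

K ≈ 0.762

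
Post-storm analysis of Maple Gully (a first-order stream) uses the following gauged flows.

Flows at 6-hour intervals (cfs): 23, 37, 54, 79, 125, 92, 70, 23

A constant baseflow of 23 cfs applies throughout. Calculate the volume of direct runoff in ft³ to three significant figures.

V ≈ 6.89 × 10^6 ft³

Direct-runoff ordinates (Q − Q_b): 0.0, 14.0, 31.0, 56.0, 102.0, 69.0, 47.0, 0.0 cfs.
ΣQ_DR = 319.0 cfs.
With Δt = 6 h = 21600 s, V = ΣQ_DR · Δt = 319.0 × 21600 = 6.89 × 10^6 ft³.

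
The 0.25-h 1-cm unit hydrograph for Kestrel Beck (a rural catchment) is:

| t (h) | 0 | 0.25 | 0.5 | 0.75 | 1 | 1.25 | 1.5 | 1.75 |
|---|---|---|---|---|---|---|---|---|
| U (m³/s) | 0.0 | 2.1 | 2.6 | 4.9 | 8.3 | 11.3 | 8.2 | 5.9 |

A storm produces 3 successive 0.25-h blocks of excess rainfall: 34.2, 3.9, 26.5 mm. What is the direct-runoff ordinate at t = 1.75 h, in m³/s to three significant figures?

Q ≈ 53.3 m³/s

By discrete convolution, Q_j = Σ (P_i / 10 mm) · U_{j−i}.
At t = 1.75 h (j=7): Q = (34.2/10)·5.9 + (3.9/10)·8.2 + (26.5/10)·11.3 = 53.3 m³/s.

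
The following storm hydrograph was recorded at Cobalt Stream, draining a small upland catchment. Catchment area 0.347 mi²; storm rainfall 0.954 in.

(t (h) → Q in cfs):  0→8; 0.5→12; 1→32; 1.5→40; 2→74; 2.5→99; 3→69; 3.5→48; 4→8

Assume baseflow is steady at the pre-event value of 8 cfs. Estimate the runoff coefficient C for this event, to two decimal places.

C ≈ 0.74

ΣQ_DR = 318.0 cfs; V = ΣQ_DR·Δt = 5.724 × 10^5 ft³.
Runoff depth d = V / A = 0.7100 in.
C = d / P = 0.7100 / 0.954 = 0.74.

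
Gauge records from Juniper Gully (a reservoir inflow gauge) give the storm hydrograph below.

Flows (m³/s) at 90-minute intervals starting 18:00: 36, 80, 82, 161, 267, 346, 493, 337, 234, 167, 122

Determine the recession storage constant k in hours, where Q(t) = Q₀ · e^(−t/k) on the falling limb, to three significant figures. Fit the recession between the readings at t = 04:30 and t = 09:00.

On the falling limb, Q drops from 337 to 122 m³/s between t = 04:30 and t = 09:00 (Δt = 4.5 h).
k = −Δt / ln(Q₂/Q₁) = −4.5 / ln(122/337) = 4.43 h.

k ≈ 4.43 h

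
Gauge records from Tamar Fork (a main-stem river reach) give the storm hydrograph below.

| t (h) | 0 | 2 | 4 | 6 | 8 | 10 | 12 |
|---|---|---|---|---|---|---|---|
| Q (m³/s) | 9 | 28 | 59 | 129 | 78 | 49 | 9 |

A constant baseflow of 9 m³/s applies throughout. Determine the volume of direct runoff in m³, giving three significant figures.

Direct-runoff ordinates (Q − Q_b): 0.0, 19.0, 50.0, 120.0, 69.0, 40.0, 0.0 m³/s.
ΣQ_DR = 298.0 m³/s.
With Δt = 2 h = 7200 s, V = ΣQ_DR · Δt = 298.0 × 7200 = 2.15 × 10^6 m³.

V ≈ 2.15 × 10^6 m³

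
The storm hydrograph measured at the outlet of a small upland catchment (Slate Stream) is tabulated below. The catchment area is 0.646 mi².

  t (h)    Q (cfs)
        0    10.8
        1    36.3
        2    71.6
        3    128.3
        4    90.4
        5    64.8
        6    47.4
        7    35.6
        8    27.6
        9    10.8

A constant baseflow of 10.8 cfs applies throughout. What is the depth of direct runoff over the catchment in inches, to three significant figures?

d ≈ 0.997 in

Direct runoff: 0.0, 25.5, 60.8, 117.5, 79.6, 54.0, 36.6, 24.8, 16.8, 0.0 cfs; ΣQ_DR = 415.6 cfs.
V = ΣQ_DR · Δt = 415.6 × 3600 s = 1.496 × 10^6 ft³.
Over A = 0.646 mi², depth = V / A = 0.997 in.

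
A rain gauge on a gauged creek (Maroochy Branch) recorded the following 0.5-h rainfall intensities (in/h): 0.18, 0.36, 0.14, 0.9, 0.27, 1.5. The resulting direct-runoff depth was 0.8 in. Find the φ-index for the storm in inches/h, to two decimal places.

φ ≈ 0.40 in/h

Only the 2 blocks with intensity above φ contribute runoff: 0.9, 1.5 in/h.
Σ(I−φ)·Δt = d  ⇒  (0.9+1.5 − 2φ)·0.5 = 0.8
φ = (2.400 − 0.8/0.5) / 2 = 0.40 in/h.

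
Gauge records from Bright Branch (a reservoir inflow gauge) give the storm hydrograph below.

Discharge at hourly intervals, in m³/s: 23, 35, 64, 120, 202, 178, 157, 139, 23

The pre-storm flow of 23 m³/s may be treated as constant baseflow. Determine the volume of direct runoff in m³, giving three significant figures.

Direct-runoff ordinates (Q − Q_b): 0.0, 12.0, 41.0, 97.0, 179.0, 155.0, 134.0, 116.0, 0.0 m³/s.
ΣQ_DR = 734.0 m³/s.
With Δt = 1 h = 3600 s, V = ΣQ_DR · Δt = 734.0 × 3600 = 2.64 × 10^6 m³.

V ≈ 2.64 × 10^6 m³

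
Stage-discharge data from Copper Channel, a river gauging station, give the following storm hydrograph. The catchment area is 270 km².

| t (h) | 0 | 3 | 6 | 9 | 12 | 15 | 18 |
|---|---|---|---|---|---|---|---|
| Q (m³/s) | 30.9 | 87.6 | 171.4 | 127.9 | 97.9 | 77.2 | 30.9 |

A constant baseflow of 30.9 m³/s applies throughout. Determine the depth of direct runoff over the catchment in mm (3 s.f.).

d ≈ 16.3 mm

Direct runoff: 0.0, 56.7, 140.5, 97.0, 67.0, 46.3, 0.0 m³/s; ΣQ_DR = 407.5 m³/s.
V = ΣQ_DR · Δt = 407.5 × 10800 s = 4.401 × 10^6 m³.
Over A = 270 km², depth = V / A = 16.3 mm.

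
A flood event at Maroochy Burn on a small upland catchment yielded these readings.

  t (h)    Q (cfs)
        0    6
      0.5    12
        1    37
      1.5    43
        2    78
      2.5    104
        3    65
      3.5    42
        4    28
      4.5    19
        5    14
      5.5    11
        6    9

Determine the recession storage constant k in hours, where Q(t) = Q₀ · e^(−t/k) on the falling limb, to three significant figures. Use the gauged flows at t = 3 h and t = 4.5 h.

On the falling limb, Q drops from 65 to 19 cfs between t = 3 h and t = 4.5 h (Δt = 1.5 h).
k = −Δt / ln(Q₂/Q₁) = −1.5 / ln(19/65) = 1.22 h.

k ≈ 1.22 h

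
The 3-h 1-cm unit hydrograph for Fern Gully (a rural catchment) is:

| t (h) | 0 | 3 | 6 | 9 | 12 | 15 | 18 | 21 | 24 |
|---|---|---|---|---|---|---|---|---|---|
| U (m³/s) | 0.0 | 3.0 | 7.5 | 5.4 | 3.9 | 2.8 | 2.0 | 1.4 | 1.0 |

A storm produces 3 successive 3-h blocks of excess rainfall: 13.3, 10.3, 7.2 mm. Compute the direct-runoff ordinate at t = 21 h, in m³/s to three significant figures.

By discrete convolution, Q_j = Σ (P_i / 10 mm) · U_{j−i}.
At t = 21 h (j=7): Q = (13.3/10)·1.4 + (10.3/10)·2.0 + (7.2/10)·2.8 = 5.94 m³/s.

Q ≈ 5.94 m³/s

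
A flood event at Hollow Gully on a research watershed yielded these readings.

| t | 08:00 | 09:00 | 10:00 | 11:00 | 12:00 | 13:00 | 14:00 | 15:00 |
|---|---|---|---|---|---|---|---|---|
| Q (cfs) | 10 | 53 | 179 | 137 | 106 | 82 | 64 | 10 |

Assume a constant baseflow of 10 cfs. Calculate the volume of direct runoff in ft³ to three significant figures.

Direct-runoff ordinates (Q − Q_b): 0.0, 43.0, 169.0, 127.0, 96.0, 72.0, 54.0, 0.0 cfs.
ΣQ_DR = 561.0 cfs.
With Δt = 1 h = 3600 s, V = ΣQ_DR · Δt = 561.0 × 3600 = 2.02 × 10^6 ft³.

V ≈ 2.02 × 10^6 ft³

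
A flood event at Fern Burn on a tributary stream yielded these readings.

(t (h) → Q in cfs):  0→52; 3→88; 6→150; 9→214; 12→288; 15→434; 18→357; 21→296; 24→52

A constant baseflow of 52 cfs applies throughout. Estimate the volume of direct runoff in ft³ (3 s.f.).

V ≈ 1.58 × 10^7 ft³

Direct-runoff ordinates (Q − Q_b): 0.0, 36.0, 98.0, 162.0, 236.0, 382.0, 305.0, 244.0, 0.0 cfs.
ΣQ_DR = 1463 cfs.
With Δt = 3 h = 10800 s, V = ΣQ_DR · Δt = 1463 × 10800 = 1.58 × 10^7 ft³.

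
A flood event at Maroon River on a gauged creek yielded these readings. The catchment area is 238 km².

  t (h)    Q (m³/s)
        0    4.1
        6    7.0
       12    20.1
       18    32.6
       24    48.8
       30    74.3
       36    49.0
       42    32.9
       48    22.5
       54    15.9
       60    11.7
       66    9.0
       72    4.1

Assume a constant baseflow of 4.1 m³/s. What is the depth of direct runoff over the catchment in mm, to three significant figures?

Direct runoff: 0.0, 2.9, 16.0, 28.5, 44.7, 70.2, 44.9, 28.8, 18.4, 11.8, 7.6, 4.9, 0.0 m³/s; ΣQ_DR = 278.7 m³/s.
V = ΣQ_DR · Δt = 278.7 × 21600 s = 6.020 × 10^6 m³.
Over A = 238 km², depth = V / A = 25.3 mm.

d ≈ 25.3 mm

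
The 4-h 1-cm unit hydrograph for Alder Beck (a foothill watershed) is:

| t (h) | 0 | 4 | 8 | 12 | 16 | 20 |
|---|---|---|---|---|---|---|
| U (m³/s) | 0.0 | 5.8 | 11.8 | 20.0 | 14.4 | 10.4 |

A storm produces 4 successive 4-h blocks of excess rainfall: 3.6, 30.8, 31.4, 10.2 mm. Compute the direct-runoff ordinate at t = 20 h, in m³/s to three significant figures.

Q ≈ 123 m³/s

By discrete convolution, Q_j = Σ (P_i / 10 mm) · U_{j−i}.
At t = 20 h (j=5): Q = (3.6/10)·10.4 + (30.8/10)·14.4 + (31.4/10)·20.0 + (10.2/10)·11.8 = 123 m³/s.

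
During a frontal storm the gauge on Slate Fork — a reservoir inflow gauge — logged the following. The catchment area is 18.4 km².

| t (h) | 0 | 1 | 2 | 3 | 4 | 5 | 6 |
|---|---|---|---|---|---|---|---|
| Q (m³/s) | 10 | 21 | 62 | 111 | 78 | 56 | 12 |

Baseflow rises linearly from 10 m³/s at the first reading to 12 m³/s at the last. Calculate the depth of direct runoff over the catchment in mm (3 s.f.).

d ≈ 53.4 mm

Direct runoff: 0.00, 10.67, 51.33, 100.00, 66.67, 44.33, 0.00 m³/s; ΣQ_DR = 273.0 m³/s.
V = ΣQ_DR · Δt = 273.0 × 3600 s = 9.828 × 10^5 m³.
Over A = 18.4 km², depth = V / A = 53.4 mm.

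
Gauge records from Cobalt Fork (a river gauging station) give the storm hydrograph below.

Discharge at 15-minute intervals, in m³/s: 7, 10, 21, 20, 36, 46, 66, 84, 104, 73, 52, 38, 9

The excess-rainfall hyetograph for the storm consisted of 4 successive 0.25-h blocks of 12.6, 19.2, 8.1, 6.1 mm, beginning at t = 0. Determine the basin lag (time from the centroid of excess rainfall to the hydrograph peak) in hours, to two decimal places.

Centroid of excess rainfall: t_c = Σ P_i·t̄_i / ΣP_i = 0.4168 h (block centres at 0.125, 0.375, 0.625, 0.875 h).
Hydrograph peak occurs at t = 2 h, so basin lag t_L = 2 − 0.4168 = 1.58 h.

t_L ≈ 1.58 h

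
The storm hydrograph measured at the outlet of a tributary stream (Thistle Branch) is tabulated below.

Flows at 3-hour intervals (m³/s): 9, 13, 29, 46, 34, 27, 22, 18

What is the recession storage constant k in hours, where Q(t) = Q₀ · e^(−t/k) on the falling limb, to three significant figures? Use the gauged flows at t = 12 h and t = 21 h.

On the falling limb, Q drops from 34 to 18 m³/s between t = 12 h and t = 21 h (Δt = 9 h).
k = −Δt / ln(Q₂/Q₁) = −9 / ln(18/34) = 14.2 h.

k ≈ 14.2 h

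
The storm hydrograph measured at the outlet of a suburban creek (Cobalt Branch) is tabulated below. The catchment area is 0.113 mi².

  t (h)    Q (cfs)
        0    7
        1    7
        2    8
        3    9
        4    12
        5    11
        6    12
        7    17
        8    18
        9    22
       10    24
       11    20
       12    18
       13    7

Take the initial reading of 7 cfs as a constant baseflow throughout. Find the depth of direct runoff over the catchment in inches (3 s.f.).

Direct runoff: 0.0, 0.0, 1.0, 2.0, 5.0, 4.0, 5.0, 10.0, 11.0, 15.0, 17.0, 13.0, 11.0, 0.0 cfs; ΣQ_DR = 94.00 cfs.
V = ΣQ_DR · Δt = 94.00 × 3600 s = 3.384 × 10^5 ft³.
Over A = 0.113 mi², depth = V / A = 1.29 in.

d ≈ 1.29 in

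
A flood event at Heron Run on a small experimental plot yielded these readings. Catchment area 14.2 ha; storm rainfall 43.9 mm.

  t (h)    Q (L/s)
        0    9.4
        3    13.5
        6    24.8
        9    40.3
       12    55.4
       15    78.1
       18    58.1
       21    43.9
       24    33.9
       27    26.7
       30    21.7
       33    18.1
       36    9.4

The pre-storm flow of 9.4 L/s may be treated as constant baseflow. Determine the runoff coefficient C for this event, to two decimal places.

C ≈ 0.54

ΣQ_DR = 311.1 L/s; V = ΣQ_DR·Δt = 3.360 × 10^6 L.
Runoff depth d = V / A = 23.66 mm.
C = d / P = 23.66 / 43.9 = 0.54.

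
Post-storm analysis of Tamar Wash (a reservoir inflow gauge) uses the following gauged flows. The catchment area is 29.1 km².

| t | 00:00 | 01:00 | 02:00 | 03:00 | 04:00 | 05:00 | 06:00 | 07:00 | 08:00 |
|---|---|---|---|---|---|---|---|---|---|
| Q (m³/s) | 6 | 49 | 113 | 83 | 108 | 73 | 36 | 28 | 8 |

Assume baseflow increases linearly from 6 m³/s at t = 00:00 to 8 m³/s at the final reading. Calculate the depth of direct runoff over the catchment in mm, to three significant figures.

Direct runoff: 0.00, 42.75, 106.50, 76.25, 101.00, 65.75, 28.50, 20.25, 0.00 m³/s; ΣQ_DR = 441.0 m³/s.
V = ΣQ_DR · Δt = 441.0 × 3600 s = 1.588 × 10^6 m³.
Over A = 29.1 km², depth = V / A = 54.6 mm.

d ≈ 54.6 mm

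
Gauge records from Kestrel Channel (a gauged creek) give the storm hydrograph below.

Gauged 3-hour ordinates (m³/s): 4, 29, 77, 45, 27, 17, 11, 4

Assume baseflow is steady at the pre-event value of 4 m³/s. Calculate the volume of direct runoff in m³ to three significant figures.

V ≈ 1.97 × 10^6 m³

Direct-runoff ordinates (Q − Q_b): 0.0, 25.0, 73.0, 41.0, 23.0, 13.0, 7.0, 0.0 m³/s.
ΣQ_DR = 182.0 m³/s.
With Δt = 3 h = 10800 s, V = ΣQ_DR · Δt = 182.0 × 10800 = 1.97 × 10^6 m³.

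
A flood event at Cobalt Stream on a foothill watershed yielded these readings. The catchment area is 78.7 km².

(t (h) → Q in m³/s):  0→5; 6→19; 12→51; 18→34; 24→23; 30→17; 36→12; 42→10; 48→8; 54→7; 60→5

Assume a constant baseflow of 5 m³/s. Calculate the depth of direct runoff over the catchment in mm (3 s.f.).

Direct runoff: 0.0, 14.0, 46.0, 29.0, 18.0, 12.0, 7.0, 5.0, 3.0, 2.0, 0.0 m³/s; ΣQ_DR = 136.0 m³/s.
V = ΣQ_DR · Δt = 136.0 × 21600 s = 2.938 × 10^6 m³.
Over A = 78.7 km², depth = V / A = 37.3 mm.

d ≈ 37.3 mm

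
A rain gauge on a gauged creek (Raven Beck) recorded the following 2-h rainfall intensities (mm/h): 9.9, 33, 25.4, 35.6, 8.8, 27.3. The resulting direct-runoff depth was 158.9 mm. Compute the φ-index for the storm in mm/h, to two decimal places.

Only the 4 blocks with intensity above φ contribute runoff: 33, 25.4, 35.6, 27.3 mm/h.
Σ(I−φ)·Δt = d  ⇒  (33+25.4+35.6+27.3 − 4φ)·2 = 158.9
φ = (121.3 − 158.9/2) / 4 = 10.46 mm/h.

φ ≈ 10.46 mm/h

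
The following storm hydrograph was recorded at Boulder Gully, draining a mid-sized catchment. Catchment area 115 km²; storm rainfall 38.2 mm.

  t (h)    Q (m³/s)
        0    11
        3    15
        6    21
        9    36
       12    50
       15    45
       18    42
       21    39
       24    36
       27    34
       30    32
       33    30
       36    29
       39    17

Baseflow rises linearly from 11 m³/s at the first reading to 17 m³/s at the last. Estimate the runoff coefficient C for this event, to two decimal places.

ΣQ_DR = 241.0 m³/s; V = ΣQ_DR·Δt = 2.603 × 10^6 m³.
Runoff depth d = V / A = 22.63 mm.
C = d / P = 22.63 / 38.2 = 0.59.

C ≈ 0.59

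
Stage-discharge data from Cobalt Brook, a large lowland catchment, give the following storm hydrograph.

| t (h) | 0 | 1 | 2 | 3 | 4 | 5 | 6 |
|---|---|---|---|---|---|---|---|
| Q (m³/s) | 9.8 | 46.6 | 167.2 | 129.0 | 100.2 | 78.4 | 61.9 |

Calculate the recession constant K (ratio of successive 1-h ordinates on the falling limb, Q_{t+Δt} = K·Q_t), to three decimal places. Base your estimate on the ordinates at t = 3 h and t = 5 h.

K ≈ 0.780

Using the recession-limb readings at t = 3 h and t = 5 h: Q falls from 129.0 to 78.4 m³/s over 2 intervals.
K = (Q₂/Q₁)^(1/2) = (78.4/129.0)^(1/2) = 0.780.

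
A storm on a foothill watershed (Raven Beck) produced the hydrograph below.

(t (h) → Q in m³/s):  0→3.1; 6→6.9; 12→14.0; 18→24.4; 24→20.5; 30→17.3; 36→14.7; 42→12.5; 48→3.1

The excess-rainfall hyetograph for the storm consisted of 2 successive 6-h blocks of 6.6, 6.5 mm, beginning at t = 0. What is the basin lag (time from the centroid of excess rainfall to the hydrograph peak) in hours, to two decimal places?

t_L ≈ 12.02 h

Centroid of excess rainfall: t_c = Σ P_i·t̄_i / ΣP_i = 5.9771 h (block centres at 3, 9 h).
Hydrograph peak occurs at t = 18 h, so basin lag t_L = 18 − 5.9771 = 12.02 h.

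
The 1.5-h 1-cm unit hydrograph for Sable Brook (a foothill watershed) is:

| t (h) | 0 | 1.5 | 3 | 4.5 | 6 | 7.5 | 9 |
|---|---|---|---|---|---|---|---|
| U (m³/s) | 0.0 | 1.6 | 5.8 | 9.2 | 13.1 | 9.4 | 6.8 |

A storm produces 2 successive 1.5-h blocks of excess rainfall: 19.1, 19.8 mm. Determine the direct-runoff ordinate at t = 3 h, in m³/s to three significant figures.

By discrete convolution, Q_j = Σ (P_i / 10 mm) · U_{j−i}.
At t = 3 h (j=2): Q = (19.1/10)·5.8 + (19.8/10)·1.6 = 14.2 m³/s.

Q ≈ 14.2 m³/s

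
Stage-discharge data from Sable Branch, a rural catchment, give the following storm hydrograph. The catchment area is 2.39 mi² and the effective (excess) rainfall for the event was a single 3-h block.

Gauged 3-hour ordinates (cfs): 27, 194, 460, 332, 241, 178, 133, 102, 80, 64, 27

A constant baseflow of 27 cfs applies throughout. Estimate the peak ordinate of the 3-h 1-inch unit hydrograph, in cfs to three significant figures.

U_p ≈ 144 cfs

Direct runoff: 0.0, 167.0, 433.0, 305.0, 214.0, 151.0, 106.0, 75.0, 53.0, 37.0, 0.0 cfs; ΣQ_DR = 1541 cfs, peak = 433.0 cfs.
Runoff depth d = ΣQ_DR·Δt / A = 1541 × 10800 / (2.39 mi²) = 2.997 in.
The 1-inch UH is the DRH scaled by (1 in)/d, so U_p = 433.0 × 1/2.997 = 144 cfs.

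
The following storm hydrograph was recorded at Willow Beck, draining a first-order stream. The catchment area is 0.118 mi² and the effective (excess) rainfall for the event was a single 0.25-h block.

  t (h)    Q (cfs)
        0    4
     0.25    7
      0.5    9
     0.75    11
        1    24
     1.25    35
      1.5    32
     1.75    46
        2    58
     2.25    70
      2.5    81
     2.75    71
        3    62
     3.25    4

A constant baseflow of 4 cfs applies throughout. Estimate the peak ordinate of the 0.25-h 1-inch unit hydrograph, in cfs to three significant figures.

U_p ≈ 51.2 cfs

Direct runoff: 0.0, 3.0, 5.0, 7.0, 20.0, 31.0, 28.0, 42.0, 54.0, 66.0, 77.0, 67.0, 58.0, 0.0 cfs; ΣQ_DR = 458.0 cfs, peak = 77.0 cfs.
Runoff depth d = ΣQ_DR·Δt / A = 458.0 × 900 / (0.118 mi²) = 1.504 in.
The 1-inch UH is the DRH scaled by (1 in)/d, so U_p = 77.0 × 1/1.504 = 51.2 cfs.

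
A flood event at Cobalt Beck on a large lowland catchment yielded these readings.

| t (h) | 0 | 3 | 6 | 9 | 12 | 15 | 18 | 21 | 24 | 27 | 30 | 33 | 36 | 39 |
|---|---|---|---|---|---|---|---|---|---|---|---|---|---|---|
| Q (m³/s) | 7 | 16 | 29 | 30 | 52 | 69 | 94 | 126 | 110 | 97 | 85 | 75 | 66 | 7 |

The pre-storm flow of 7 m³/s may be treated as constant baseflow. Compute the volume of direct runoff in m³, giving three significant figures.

V ≈ 8.26 × 10^6 m³

Direct-runoff ordinates (Q − Q_b): 0.0, 9.0, 22.0, 23.0, 45.0, 62.0, 87.0, 119.0, 103.0, 90.0, 78.0, 68.0, 59.0, 0.0 m³/s.
ΣQ_DR = 765.0 m³/s.
With Δt = 3 h = 10800 s, V = ΣQ_DR · Δt = 765.0 × 10800 = 8.26 × 10^6 m³.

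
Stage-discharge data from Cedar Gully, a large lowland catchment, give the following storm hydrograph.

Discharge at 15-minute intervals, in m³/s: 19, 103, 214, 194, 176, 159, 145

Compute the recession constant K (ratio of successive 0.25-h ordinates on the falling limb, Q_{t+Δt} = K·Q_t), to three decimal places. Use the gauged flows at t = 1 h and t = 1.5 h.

K ≈ 0.908

Using the recession-limb readings at t = 1 h and t = 1.5 h: Q falls from 176 to 145 m³/s over 2 intervals.
K = (Q₂/Q₁)^(1/2) = (145/176)^(1/2) = 0.908.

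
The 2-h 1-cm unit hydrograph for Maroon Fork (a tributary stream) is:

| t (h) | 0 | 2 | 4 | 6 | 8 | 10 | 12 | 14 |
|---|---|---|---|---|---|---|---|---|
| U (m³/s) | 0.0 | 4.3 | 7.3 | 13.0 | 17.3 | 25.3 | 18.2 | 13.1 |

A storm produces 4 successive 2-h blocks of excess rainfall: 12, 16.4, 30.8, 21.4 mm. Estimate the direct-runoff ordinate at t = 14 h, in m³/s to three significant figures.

Q ≈ 161 m³/s

By discrete convolution, Q_j = Σ (P_i / 10 mm) · U_{j−i}.
At t = 14 h (j=7): Q = (12/10)·13.1 + (16.4/10)·18.2 + (30.8/10)·25.3 + (21.4/10)·17.3 = 161 m³/s.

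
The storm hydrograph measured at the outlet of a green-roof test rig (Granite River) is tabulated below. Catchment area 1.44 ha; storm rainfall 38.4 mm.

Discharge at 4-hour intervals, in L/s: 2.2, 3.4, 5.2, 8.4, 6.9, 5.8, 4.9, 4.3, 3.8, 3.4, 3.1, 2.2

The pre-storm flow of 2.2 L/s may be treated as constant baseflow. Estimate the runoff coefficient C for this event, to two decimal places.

C ≈ 0.71

ΣQ_DR = 27.20 L/s; V = ΣQ_DR·Δt = 3.917 × 10^5 L.
Runoff depth d = V / A = 27.20 mm.
C = d / P = 27.20 / 38.4 = 0.71.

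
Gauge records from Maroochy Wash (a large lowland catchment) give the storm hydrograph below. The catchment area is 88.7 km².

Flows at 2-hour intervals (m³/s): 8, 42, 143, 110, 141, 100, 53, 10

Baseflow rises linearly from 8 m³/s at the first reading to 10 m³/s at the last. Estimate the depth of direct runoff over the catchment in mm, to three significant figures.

d ≈ 43.4 mm

Direct runoff: 0.00, 33.71, 134.43, 101.14, 131.86, 90.57, 43.29, 0.00 m³/s; ΣQ_DR = 535.0 m³/s.
V = ΣQ_DR · Δt = 535.0 × 7200 s = 3.852 × 10^6 m³.
Over A = 88.7 km², depth = V / A = 43.4 mm.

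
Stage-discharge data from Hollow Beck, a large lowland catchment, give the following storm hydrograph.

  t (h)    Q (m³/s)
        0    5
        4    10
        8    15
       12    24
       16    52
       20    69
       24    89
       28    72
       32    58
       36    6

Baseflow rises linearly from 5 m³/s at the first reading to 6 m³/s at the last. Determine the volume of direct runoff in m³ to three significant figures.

V ≈ 4.97 × 10^6 m³

Direct-runoff ordinates (Q − Q_b): 0.00, 4.89, 9.78, 18.67, 46.56, 63.44, 83.33, 66.22, 52.11, 0.00 m³/s.
ΣQ_DR = 345.0 m³/s.
With Δt = 4 h = 14400 s, V = ΣQ_DR · Δt = 345.0 × 14400 = 4.97 × 10^6 m³.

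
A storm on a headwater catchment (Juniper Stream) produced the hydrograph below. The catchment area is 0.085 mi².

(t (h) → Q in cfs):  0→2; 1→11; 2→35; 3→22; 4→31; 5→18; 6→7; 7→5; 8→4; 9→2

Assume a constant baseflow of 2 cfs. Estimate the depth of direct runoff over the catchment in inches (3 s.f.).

d ≈ 2.13 in

Direct runoff: 0.0, 9.0, 33.0, 20.0, 29.0, 16.0, 5.0, 3.0, 2.0, 0.0 cfs; ΣQ_DR = 117.0 cfs.
V = ΣQ_DR · Δt = 117.0 × 3600 s = 4.212 × 10^5 ft³.
Over A = 0.085 mi², depth = V / A = 2.13 in.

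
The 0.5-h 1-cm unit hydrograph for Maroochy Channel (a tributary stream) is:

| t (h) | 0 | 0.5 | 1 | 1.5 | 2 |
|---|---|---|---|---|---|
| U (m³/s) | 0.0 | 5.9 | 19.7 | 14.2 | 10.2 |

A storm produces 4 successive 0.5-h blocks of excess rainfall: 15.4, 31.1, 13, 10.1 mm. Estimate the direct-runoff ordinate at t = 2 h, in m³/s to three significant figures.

By discrete convolution, Q_j = Σ (P_i / 10 mm) · U_{j−i}.
At t = 2 h (j=4): Q = (15.4/10)·10.2 + (31.1/10)·14.2 + (13/10)·19.7 + (10.1/10)·5.9 = 91.4 m³/s.

Q ≈ 91.4 m³/s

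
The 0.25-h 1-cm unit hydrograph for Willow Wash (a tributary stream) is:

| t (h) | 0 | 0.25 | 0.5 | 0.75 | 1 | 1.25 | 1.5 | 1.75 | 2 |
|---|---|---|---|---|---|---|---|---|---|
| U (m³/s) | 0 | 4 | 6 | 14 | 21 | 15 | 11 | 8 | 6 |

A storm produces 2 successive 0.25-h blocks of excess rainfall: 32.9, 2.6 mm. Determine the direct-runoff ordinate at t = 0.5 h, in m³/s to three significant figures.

Q ≈ 20.8 m³/s

By discrete convolution, Q_j = Σ (P_i / 10 mm) · U_{j−i}.
At t = 0.5 h (j=2): Q = (32.9/10)·6 + (2.6/10)·4 = 20.8 m³/s.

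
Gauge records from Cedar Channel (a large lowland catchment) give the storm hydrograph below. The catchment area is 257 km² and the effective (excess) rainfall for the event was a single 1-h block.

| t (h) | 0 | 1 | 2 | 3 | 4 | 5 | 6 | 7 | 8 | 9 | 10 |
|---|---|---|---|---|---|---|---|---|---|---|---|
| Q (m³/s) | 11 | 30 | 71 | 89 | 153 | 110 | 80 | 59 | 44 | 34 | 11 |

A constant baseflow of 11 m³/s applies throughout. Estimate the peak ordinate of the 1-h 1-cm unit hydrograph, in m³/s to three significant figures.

U_p ≈ 178 m³/s

Direct runoff: 0.0, 19.0, 60.0, 78.0, 142.0, 99.0, 69.0, 48.0, 33.0, 23.0, 0.0 m³/s; ΣQ_DR = 571.0 m³/s, peak = 142.0 m³/s.
Runoff depth d = ΣQ_DR·Δt / A = 571.0 × 3600 / (257 km²) = 7.998 mm.
The 1-cm UH is the DRH scaled by (10 mm)/d, so U_p = 142.0 × 10/7.998 = 178 m³/s.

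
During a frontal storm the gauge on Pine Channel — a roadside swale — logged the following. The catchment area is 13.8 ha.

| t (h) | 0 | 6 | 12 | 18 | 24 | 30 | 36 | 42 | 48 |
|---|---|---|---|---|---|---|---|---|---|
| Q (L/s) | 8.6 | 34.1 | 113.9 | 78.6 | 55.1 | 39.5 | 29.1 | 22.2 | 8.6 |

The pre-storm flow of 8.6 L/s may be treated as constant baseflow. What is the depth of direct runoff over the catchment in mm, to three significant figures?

Direct runoff: 0.0, 25.5, 105.3, 70.0, 46.5, 30.9, 20.5, 13.6, 0.0 L/s; ΣQ_DR = 312.3 L/s.
V = ΣQ_DR · Δt = 312.3 × 21600 s = 6.746 × 10^6 L.
Over A = 13.8 ha, depth = V / A = 48.9 mm.

d ≈ 48.9 mm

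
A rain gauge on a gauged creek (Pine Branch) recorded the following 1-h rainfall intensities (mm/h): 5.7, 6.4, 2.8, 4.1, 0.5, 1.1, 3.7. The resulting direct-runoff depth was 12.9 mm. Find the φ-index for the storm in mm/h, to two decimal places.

φ ≈ 1.96 mm/h

Only the 5 blocks with intensity above φ contribute runoff: 5.7, 6.4, 2.8, 4.1, 3.7 mm/h.
Σ(I−φ)·Δt = d  ⇒  (5.7+6.4+2.8+4.1+3.7 − 5φ)·1 = 12.9
φ = (22.70 − 12.9/1) / 5 = 1.96 mm/h.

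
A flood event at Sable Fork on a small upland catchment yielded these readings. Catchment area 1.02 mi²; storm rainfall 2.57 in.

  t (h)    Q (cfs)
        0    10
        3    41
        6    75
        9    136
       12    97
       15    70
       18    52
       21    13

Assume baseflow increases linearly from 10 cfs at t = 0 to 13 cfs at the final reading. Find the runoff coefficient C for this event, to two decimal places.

ΣQ_DR = 402.0 cfs; V = ΣQ_DR·Δt = 4.342 × 10^6 ft³.
Runoff depth d = V / A = 1.832 in.
C = d / P = 1.832 / 2.57 = 0.71.

C ≈ 0.71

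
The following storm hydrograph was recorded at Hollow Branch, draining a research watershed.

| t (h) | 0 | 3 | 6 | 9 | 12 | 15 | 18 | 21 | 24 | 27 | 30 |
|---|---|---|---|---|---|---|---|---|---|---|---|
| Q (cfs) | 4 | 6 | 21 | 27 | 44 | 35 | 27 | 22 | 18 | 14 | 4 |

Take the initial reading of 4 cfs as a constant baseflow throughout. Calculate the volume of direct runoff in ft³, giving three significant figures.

Direct-runoff ordinates (Q − Q_b): 0.0, 2.0, 17.0, 23.0, 40.0, 31.0, 23.0, 18.0, 14.0, 10.0, 0.0 cfs.
ΣQ_DR = 178.0 cfs.
With Δt = 3 h = 10800 s, V = ΣQ_DR · Δt = 178.0 × 10800 = 1.92 × 10^6 ft³.

V ≈ 1.92 × 10^6 ft³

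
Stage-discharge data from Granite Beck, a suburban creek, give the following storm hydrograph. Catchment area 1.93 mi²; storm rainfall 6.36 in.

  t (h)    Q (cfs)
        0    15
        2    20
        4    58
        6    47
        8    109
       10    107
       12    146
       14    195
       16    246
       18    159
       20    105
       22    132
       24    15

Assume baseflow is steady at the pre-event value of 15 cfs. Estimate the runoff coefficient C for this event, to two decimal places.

C ≈ 0.29

ΣQ_DR = 1159 cfs; V = ΣQ_DR·Δt = 8.345 × 10^6 ft³.
Runoff depth d = V / A = 1.861 in.
C = d / P = 1.861 / 6.36 = 0.29.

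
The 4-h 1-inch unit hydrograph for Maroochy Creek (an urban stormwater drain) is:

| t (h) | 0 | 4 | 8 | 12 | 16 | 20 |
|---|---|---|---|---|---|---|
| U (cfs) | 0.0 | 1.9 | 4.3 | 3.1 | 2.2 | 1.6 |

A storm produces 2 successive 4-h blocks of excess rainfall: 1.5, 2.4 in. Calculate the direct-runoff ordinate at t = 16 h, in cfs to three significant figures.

Q ≈ 10.7 cfs

By discrete convolution, Q_j = Σ (P_i / 1 in) · U_{j−i}.
At t = 16 h (j=4): Q = (1.5/1)·2.2 + (2.4/1)·3.1 = 10.7 cfs.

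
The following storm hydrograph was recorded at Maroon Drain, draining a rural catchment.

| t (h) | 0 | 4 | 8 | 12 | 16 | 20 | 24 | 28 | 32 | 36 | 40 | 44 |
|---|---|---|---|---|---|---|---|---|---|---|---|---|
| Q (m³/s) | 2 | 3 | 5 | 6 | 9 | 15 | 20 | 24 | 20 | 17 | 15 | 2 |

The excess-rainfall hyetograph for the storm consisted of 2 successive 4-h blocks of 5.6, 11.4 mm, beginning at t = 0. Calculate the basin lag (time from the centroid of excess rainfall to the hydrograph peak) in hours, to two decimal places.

t_L ≈ 23.32 h

Centroid of excess rainfall: t_c = Σ P_i·t̄_i / ΣP_i = 4.6824 h (block centres at 2, 6 h).
Hydrograph peak occurs at t = 28 h, so basin lag t_L = 28 − 4.6824 = 23.32 h.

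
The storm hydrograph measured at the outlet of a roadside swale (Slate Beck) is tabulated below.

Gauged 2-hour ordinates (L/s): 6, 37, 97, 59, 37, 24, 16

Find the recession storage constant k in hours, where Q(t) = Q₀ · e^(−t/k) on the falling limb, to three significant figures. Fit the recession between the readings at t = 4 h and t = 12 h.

On the falling limb, Q drops from 97 to 16 L/s between t = 4 h and t = 12 h (Δt = 8 h).
k = −Δt / ln(Q₂/Q₁) = −8 / ln(16/97) = 4.44 h.

k ≈ 4.44 h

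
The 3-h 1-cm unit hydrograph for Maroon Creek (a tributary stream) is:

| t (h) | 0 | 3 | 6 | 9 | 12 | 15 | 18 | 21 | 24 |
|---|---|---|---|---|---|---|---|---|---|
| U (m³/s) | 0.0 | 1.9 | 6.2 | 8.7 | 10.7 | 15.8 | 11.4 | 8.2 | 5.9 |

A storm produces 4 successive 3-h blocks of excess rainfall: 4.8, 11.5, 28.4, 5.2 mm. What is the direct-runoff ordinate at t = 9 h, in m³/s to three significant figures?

By discrete convolution, Q_j = Σ (P_i / 10 mm) · U_{j−i}.
At t = 9 h (j=3): Q = (4.8/10)·8.7 + (11.5/10)·6.2 + (28.4/10)·1.9 + (5.2/10)·0.0 = 16.7 m³/s.

Q ≈ 16.7 m³/s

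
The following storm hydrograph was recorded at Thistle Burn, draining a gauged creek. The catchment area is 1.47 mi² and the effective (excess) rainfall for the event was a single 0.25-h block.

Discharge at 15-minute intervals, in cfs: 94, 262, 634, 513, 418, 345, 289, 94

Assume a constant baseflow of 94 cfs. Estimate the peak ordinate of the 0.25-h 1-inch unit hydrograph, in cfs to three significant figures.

U_p ≈ 1080 cfs

Direct runoff: 0.0, 168.0, 540.0, 419.0, 324.0, 251.0, 195.0, 0.0 cfs; ΣQ_DR = 1897 cfs, peak = 540.0 cfs.
Runoff depth d = ΣQ_DR·Δt / A = 1897 × 900 / (1.47 mi²) = 0.4999 in.
The 1-inch UH is the DRH scaled by (1 in)/d, so U_p = 540.0 × 1/0.4999 = 1080 cfs.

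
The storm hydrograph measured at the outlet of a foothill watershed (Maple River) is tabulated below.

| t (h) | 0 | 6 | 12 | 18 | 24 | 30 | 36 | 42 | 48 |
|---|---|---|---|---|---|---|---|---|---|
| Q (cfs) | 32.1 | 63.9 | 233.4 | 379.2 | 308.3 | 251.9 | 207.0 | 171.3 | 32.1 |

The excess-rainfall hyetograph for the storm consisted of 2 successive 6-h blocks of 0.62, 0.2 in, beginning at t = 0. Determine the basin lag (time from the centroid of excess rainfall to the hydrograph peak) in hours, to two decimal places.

Centroid of excess rainfall: t_c = Σ P_i·t̄_i / ΣP_i = 4.4634 h (block centres at 3, 9 h).
Hydrograph peak occurs at t = 18 h, so basin lag t_L = 18 − 4.4634 = 13.54 h.

t_L ≈ 13.54 h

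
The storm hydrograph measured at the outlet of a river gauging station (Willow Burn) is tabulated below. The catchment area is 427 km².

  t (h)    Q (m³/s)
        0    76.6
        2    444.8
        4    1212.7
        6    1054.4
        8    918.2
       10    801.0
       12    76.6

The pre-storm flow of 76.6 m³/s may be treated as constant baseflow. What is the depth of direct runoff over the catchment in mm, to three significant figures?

d ≈ 68.3 mm

Direct runoff: 0.0, 368.2, 1136.1, 977.8, 841.6, 724.4, 0.0 m³/s; ΣQ_DR = 4048 m³/s.
V = ΣQ_DR · Δt = 4048 × 7200 s = 2.915 × 10^7 m³.
Over A = 427 km², depth = V / A = 68.3 mm.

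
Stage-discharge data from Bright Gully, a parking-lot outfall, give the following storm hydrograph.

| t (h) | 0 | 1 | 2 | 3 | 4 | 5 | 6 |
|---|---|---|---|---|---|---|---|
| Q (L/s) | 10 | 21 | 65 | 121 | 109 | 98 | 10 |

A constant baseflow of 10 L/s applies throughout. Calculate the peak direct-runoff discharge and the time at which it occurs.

Q_p = 111.0 L/s at t = 3 h

Subtracting baseflow gives direct-runoff ordinates: 0.0, 11.0, 55.0, 111.0, 99.0, 88.0, 0.0 L/s.
The maximum is 111.0 L/s, occurring at the reading for t = 3 h.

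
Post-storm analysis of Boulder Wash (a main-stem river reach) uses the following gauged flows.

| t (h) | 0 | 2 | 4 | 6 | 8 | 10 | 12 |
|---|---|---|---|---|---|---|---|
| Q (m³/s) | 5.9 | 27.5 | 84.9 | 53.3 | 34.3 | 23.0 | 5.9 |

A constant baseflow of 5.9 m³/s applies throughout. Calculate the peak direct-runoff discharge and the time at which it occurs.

Subtracting baseflow gives direct-runoff ordinates: 0.0, 21.6, 79.0, 47.4, 28.4, 17.1, 0.0 m³/s.
The maximum is 79.0 m³/s, occurring at the reading for t = 4 h.

Q_p = 79.0 m³/s at t = 4 h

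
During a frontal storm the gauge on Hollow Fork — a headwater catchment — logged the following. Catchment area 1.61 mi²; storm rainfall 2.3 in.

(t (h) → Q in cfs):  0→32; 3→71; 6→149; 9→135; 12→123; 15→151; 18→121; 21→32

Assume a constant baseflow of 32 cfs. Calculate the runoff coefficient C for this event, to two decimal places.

ΣQ_DR = 558.0 cfs; V = ΣQ_DR·Δt = 6.026 × 10^6 ft³.
Runoff depth d = V / A = 1.611 in.
C = d / P = 1.611 / 2.3 = 0.70.

C ≈ 0.70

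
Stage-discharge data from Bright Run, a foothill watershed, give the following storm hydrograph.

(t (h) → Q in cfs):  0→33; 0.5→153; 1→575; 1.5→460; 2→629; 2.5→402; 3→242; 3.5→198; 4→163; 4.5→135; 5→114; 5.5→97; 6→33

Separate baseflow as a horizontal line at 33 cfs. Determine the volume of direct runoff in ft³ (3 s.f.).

V ≈ 5.05 × 10^6 ft³

Direct-runoff ordinates (Q − Q_b): 0.0, 120.0, 542.0, 427.0, 596.0, 369.0, 209.0, 165.0, 130.0, 102.0, 81.0, 64.0, 0.0 cfs.
ΣQ_DR = 2805 cfs.
With Δt = 0.5 h = 1800 s, V = ΣQ_DR · Δt = 2805 × 1800 = 5.05 × 10^6 ft³.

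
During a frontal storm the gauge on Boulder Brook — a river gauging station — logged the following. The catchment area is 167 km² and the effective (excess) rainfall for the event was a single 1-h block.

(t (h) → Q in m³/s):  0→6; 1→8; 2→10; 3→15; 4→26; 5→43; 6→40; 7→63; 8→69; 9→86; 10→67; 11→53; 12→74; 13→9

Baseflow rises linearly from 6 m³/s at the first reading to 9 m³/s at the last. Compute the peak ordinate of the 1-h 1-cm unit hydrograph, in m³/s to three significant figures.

Direct runoff: 0.00, 1.77, 3.54, 8.31, 19.08, 35.85, 32.62, 55.38, 61.15, 77.92, 58.69, 44.46, 65.23, 0.00 m³/s; ΣQ_DR = 464.0 m³/s, peak = 77.92 m³/s.
Runoff depth d = ΣQ_DR·Δt / A = 464.0 × 3600 / (167 km²) = 10.00 mm.
The 1-cm UH is the DRH scaled by (10 mm)/d, so U_p = 77.92 × 10/10.00 = 77.9 m³/s.

U_p ≈ 77.9 m³/s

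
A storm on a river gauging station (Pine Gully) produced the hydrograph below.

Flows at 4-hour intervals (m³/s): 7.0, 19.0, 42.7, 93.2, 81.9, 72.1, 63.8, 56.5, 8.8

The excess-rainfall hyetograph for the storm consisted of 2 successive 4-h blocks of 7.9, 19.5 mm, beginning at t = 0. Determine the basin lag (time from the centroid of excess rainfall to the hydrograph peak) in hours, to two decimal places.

Centroid of excess rainfall: t_c = Σ P_i·t̄_i / ΣP_i = 4.8467 h (block centres at 2, 6 h).
Hydrograph peak occurs at t = 12 h, so basin lag t_L = 12 − 4.8467 = 7.15 h.

t_L ≈ 7.15 h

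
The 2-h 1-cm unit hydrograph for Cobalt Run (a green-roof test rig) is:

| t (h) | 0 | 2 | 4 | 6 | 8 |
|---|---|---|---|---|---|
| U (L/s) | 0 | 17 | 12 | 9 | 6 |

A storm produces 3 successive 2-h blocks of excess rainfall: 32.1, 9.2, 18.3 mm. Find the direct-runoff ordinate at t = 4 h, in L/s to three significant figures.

Q ≈ 54.2 L/s

By discrete convolution, Q_j = Σ (P_i / 10 mm) · U_{j−i}.
At t = 4 h (j=2): Q = (32.1/10)·12 + (9.2/10)·17 + (18.3/10)·0 = 54.2 L/s.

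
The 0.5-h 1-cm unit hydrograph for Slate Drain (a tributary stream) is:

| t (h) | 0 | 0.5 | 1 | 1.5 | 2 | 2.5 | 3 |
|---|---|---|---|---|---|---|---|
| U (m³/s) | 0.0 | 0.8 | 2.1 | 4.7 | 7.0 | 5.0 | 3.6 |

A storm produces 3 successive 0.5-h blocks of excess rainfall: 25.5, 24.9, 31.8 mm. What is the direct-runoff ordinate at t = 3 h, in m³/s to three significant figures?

Q ≈ 43.9 m³/s

By discrete convolution, Q_j = Σ (P_i / 10 mm) · U_{j−i}.
At t = 3 h (j=6): Q = (25.5/10)·3.6 + (24.9/10)·5.0 + (31.8/10)·7.0 = 43.9 m³/s.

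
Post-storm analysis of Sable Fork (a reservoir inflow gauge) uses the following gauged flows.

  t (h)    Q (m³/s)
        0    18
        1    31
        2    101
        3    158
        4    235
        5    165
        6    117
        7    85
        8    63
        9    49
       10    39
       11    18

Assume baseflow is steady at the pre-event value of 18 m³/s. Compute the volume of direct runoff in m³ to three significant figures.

Direct-runoff ordinates (Q − Q_b): 0.0, 13.0, 83.0, 140.0, 217.0, 147.0, 99.0, 67.0, 45.0, 31.0, 21.0, 0.0 m³/s.
ΣQ_DR = 863.0 m³/s.
With Δt = 1 h = 3600 s, V = ΣQ_DR · Δt = 863.0 × 3600 = 3.11 × 10^6 m³.

V ≈ 3.11 × 10^6 m³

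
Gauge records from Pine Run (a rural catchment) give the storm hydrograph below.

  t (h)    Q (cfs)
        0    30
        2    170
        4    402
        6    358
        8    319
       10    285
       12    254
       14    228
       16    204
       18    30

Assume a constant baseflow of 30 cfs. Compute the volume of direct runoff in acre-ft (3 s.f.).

Direct-runoff ordinates (Q − Q_b): 0.0, 140.0, 372.0, 328.0, 289.0, 255.0, 224.0, 198.0, 174.0, 0.0 cfs.
ΣQ_DR = 1980 cfs.
With Δt = 2 h = 7200 s, V = ΣQ_DR · Δt = 1980 × 7200 = 1.43 × 10^7 ft³ = 327 acre-ft.

V ≈ 327 acre-ft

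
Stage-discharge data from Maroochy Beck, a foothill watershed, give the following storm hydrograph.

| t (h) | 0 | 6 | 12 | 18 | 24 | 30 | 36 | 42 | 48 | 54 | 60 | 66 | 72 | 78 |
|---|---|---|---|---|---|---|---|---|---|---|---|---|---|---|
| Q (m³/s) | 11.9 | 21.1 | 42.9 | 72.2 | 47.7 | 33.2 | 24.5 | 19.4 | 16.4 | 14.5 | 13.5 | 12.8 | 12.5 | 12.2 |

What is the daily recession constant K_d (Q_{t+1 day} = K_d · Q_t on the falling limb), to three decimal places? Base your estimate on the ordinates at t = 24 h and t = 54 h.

K_d ≈ 0.386

Between t = 24 h and t = 54 h the flow falls from 47.7 to 14.5 m³/s over 5×6 h = 30 h.
Per-interval ratio K = (14.5/47.7)^(1/5) = 0.7881; K_d = K^(24/6) = 0.386.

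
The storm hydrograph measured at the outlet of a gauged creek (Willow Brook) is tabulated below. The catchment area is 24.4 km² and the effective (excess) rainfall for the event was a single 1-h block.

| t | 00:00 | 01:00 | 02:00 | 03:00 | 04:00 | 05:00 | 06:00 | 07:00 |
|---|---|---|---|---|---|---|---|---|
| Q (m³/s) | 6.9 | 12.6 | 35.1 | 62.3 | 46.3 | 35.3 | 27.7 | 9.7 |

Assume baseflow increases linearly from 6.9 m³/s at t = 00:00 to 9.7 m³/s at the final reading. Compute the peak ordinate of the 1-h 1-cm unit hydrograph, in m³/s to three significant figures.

U_p ≈ 21.7 m³/s

Direct runoff: 0.00, 5.30, 27.40, 54.20, 37.80, 26.40, 18.40, 0.00 m³/s; ΣQ_DR = 169.5 m³/s, peak = 54.20 m³/s.
Runoff depth d = ΣQ_DR·Δt / A = 169.5 × 3600 / (24.4 km²) = 25.01 mm.
The 1-cm UH is the DRH scaled by (10 mm)/d, so U_p = 54.20 × 10/25.01 = 21.7 m³/s.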